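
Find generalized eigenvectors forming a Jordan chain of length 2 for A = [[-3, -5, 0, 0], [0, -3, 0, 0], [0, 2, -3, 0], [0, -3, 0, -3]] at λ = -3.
We seek v_1 ∈ ker((A + 3I)^2) \ ker(A + 3I), then set v_{i+1} = (A + 3I) v_i.

One such chain is v_1 = [[1, 1, 0, 0]]^T, v_2 = [[-5, 0, 2, -3]]^T. Check: (A + 3I) v_2 = [[0, 0, 0, 0]]^T = 0.

v_1 = [[1, 1, 0, 0]]^T, v_2 = [[-5, 0, 2, -3]]^T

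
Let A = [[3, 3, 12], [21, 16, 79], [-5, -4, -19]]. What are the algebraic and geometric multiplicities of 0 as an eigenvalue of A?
The characteristic polynomial is x^3, so the factor x appears with exponent 3: the algebraic multiplicity is 3.

rank(A) = 2, so the eigenspace has dimension 3 - 2 = 1: the geometric multiplicity is 1.

Since 1 < 3, A is not diagonalizable.

algebraic multiplicity 3, geometric multiplicity 1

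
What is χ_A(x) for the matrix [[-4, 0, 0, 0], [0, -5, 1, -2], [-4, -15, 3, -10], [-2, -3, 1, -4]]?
xI - A = [[x + 4, 0, 0, 0], [0, x + 5, -1, 2], [4, 15, x - 3, 10], [2, 3, -1, x + 4]].

Expanding det(xI - A) along the first row:
det(xI - A) = + (x + 4)·det([[x + 5, -1, 2], [15, x - 3, 10], [3, -1, x + 4]]) - (0)·det([[0, -1, 2], [4, x - 3, 10], [2, -1, x + 4]]) + (0)·det([[0, x + 5, 2], [4, 15, 10], [2, 3, x + 4]]) - (0)·det([[0, x + 5, -1], [4, 15, x - 3], [2, 3, -1]]).

Evaluating gives χ_A(x) = x^4 + 10x^3 + 36x^2 + 56x + 32 = (x + 2)^3(x + 4).

χ_A(x) = (x + 2)^3(x + 4)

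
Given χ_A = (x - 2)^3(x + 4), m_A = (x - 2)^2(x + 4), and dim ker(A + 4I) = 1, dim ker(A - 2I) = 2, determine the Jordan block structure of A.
Jordan blocks: (-4, 1), (2, 2), (2, 1)

λ = -4: algebraic multiplicity 1 (exponent in χ_A), largest block size 1 (exponent in m_A), 1 block (geometric multiplicity). This forces block sizes [1].
λ = 2: algebraic multiplicity 3 (exponent in χ_A), largest block size 2 (exponent in m_A), 2 blocks (geometric multiplicity). These force block sizes [2, 1].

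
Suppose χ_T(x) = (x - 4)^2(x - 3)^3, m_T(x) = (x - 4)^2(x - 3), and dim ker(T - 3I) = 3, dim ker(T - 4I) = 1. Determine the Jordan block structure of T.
Jordan blocks: (3, 1), (3, 1), (3, 1), (4, 2)

λ = 3: algebraic multiplicity 3 (exponent in χ_T), largest block size 1 (exponent in m_T), 3 blocks (geometric multiplicity). These force block sizes [1, 1, 1].
λ = 4: algebraic multiplicity 2 (exponent in χ_T), largest block size 2 (exponent in m_T), 1 block (geometric multiplicity). This forces block sizes [2].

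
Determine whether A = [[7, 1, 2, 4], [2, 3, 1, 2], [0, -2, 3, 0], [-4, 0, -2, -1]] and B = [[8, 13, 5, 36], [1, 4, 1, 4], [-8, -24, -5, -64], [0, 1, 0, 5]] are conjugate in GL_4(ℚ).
Yes.

Two matrices over a field are similar if and only if they have the same invariant factors.

Both A and B have characteristic polynomial (x - 3)^4 and minimal polynomial (x - 3)^3. Computing further, both have invariant factors x - 3, (x - 3)^3. Hence A and B are similar.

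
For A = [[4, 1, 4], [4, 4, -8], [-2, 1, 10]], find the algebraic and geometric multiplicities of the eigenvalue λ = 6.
The characteristic polynomial is (x - 6)^3, so the factor x - 6 appears with exponent 3: the algebraic multiplicity is 3.

rank(A - 6I) = 1, so the eigenspace has dimension 3 - 1 = 2: the geometric multiplicity is 2.

Since 2 < 3, A is not diagonalizable.

algebraic multiplicity 3, geometric multiplicity 2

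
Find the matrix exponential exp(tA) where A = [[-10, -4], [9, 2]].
A has Jordan form J = [[-4, 1], [0, -4]] with A = PJP^{-1}, so e^{tA} = P e^{tJ} P^{-1}.

For a Jordan block J_k(λ), e^{tJ_k(λ)} = e^{λt} · (I + tN + t^2 N^2/2! + ... + t^{k-1} N^{k-1}/(k-1)!) where N is the nilpotent superdiagonal part.

Assembling the blocks and conjugating back gives the entries of e^{tA} as shown above.

e^{tA} = [[(1 - 6*t)*e^{-4*t}, -4*t*e^{-4*t}], [9*t*e^{-4*t}, (6*t + 1)*e^{-4*t}]]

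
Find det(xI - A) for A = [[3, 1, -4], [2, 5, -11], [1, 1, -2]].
χ_A(x) = (x - 2)^3

xI - A = [[x - 3, -1, 4], [-2, x - 5, 11], [-1, -1, x + 2]].

Expanding det(xI - A) along the first row:
det(xI - A) = + (x - 3)·det([[x - 5, 11], [-1, x + 2]]) - (-1)·det([[-2, 11], [-1, x + 2]]) + (4)·det([[-2, x - 5], [-1, -1]]).

Evaluating gives χ_A(x) = x^3 - 6x^2 + 12x - 8 = (x - 2)^3.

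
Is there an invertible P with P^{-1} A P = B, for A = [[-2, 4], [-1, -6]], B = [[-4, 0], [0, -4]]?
No.

Both have characteristic polynomial (x + 4)^2, but the minimal polynomial of A is (x + 4)^2 while the minimal polynomial of B is x + 4. The minimal polynomial is a similarity invariant, so A and B are not similar.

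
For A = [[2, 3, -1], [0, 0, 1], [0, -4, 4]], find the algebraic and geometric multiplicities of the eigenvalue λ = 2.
algebraic multiplicity 3, geometric multiplicity 1

The characteristic polynomial is (x - 2)^3, so the factor x - 2 appears with exponent 3: the algebraic multiplicity is 3.

rank(A - 2I) = 2, so the eigenspace has dimension 3 - 2 = 1: the geometric multiplicity is 1.

Since 1 < 3, A is not diagonalizable.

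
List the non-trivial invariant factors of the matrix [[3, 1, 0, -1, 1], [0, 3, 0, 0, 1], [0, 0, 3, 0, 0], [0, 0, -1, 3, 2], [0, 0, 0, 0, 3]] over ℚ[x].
The Jordan structure of A has elementary divisors (x - 3)^3, (x - 3)^2. Arranging the block sizes at each eigenvalue in decreasing order and taking row products gives the invariant factors.

Invariant factors (smallest first, each dividing the next): (x - 3)^2, (x - 3)^3.

Check: the last factor (x - 3)^3 is the minimal polynomial, and the product (x - 3)^5 is the characteristic polynomial.

(x - 3)^2, (x - 3)^3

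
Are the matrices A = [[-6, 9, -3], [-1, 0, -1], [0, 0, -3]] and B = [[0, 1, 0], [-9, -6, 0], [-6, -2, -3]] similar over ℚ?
Yes.

Two matrices over a field are similar if and only if they have the same invariant factors.

Both A and B have characteristic polynomial (x + 3)^3 and minimal polynomial (x + 3)^2. Computing further, both have invariant factors x + 3, (x + 3)^2. Hence A and B are similar.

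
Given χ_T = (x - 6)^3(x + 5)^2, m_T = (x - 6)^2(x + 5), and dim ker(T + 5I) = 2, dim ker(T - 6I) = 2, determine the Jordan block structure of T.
Jordan blocks: (-5, 1), (-5, 1), (6, 2), (6, 1)

λ = -5: algebraic multiplicity 2 (exponent in χ_T), largest block size 1 (exponent in m_T), 2 blocks (geometric multiplicity). These force block sizes [1, 1].
λ = 6: algebraic multiplicity 3 (exponent in χ_T), largest block size 2 (exponent in m_T), 2 blocks (geometric multiplicity). These force block sizes [2, 1].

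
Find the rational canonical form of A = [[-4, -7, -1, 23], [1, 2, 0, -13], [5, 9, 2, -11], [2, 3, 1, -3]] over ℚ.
The invariant factors of A (the non-unit diagonal entries of the Smith normal form of xI - A over ℚ[x]) are (x + 3)(x^3 + 4x + 2), each dividing the next. The characteristic polynomial is their product, (x + 3)(x^3 + 4x + 2).

The rational canonical form is the block-diagonal matrix of companion matrices C(f_i):
R = [[0, 0, 0, -6], [1, 0, 0, -14], [0, 1, 0, -4], [0, 0, 1, -3]].

Note the characteristic polynomial does not split into linear factors over ℚ, so A has no Jordan form over ℚ; the rational canonical form exists over any field.

R = [[0, 0, 0, -6], [1, 0, 0, -14], [0, 1, 0, -4], [0, 0, 1, -3]]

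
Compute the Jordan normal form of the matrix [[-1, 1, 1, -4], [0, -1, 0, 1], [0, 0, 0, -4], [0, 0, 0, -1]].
The characteristic polynomial is det(xI - A) = x(x + 1)^3, so the eigenvalues are -1 (algebraic multiplicity 3), 0 (algebraic multiplicity 1).

For λ = -1: rank(A + I) = 3, rank((A + I)^2) = 2, rank((A + I)^3) = 1. The eigenspace has dimension 4 - 3 = 1, so there is 1 Jordan block; the rank sequence gives block sizes [3].

For λ = 0: algebraic multiplicity 1 gives one 1×1 block.

Assembling the blocks gives the Jordan form J above.

J = [[-1, 1, 0, 0], [0, -1, 1, 0], [0, 0, -1, 0], [0, 0, 0, 0]]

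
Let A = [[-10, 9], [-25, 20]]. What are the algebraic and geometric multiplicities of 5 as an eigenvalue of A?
The characteristic polynomial is (x - 5)^2, so the factor x - 5 appears with exponent 2: the algebraic multiplicity is 2.

rank(A - 5I) = 1, so the eigenspace has dimension 2 - 1 = 1: the geometric multiplicity is 1.

Since 1 < 2, A is not diagonalizable.

algebraic multiplicity 2, geometric multiplicity 1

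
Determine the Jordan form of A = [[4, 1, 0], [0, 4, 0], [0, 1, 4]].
The characteristic polynomial is det(xI - A) = (x - 4)^3, so the eigenvalues are 4 (algebraic multiplicity 3).

For λ = 4: rank(A - 4I) = 1, rank((A - 4I)^2) = 0. The eigenspace has dimension 3 - 1 = 2, so there are 2 Jordan blocks; the rank sequence gives block sizes [2, 1].

Assembling the blocks gives the Jordan form J above.

J = [[4, 1, 0], [0, 4, 0], [0, 0, 4]]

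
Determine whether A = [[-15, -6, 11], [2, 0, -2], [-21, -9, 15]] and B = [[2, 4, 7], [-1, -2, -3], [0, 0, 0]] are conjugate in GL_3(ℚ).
Two matrices over a field are similar if and only if they have the same invariant factors.

Both A and B have characteristic polynomial x^3 and minimal polynomial x^3. Computing further, both have invariant factors x^3. Hence A and B are similar.

Yes.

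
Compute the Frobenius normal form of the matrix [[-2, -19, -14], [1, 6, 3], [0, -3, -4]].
The invariant factors of A (the non-unit diagonal entries of the Smith normal form of xI - A over ℚ[x]) are x^3 + 4, each dividing the next. The characteristic polynomial is their product, x^3 + 4.

The rational canonical form is the block-diagonal matrix of companion matrices C(f_i):
R = [[0, 0, -4], [1, 0, 0], [0, 1, 0]].

Note the characteristic polynomial does not split into linear factors over ℚ, so A has no Jordan form over ℚ; the rational canonical form exists over any field.

R = [[0, 0, -4], [1, 0, 0], [0, 1, 0]]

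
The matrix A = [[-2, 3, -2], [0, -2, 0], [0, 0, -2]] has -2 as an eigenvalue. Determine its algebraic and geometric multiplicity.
The characteristic polynomial is (x + 2)^3, so the factor x + 2 appears with exponent 3: the algebraic multiplicity is 3.

rank(A + 2I) = 1, so the eigenspace has dimension 3 - 1 = 2: the geometric multiplicity is 2.

Since 2 < 3, A is not diagonalizable.

algebraic multiplicity 3, geometric multiplicity 2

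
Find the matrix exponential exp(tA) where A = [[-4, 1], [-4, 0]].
e^{tA} = [[(1 - 2*t)*e^{-2*t}, t*e^{-2*t}], [-4*t*e^{-2*t}, (2*t + 1)*e^{-2*t}]]

A has Jordan form J = [[-2, 1], [0, -2]] with A = PJP^{-1}, so e^{tA} = P e^{tJ} P^{-1}.

For a Jordan block J_k(λ), e^{tJ_k(λ)} = e^{λt} · (I + tN + t^2 N^2/2! + ... + t^{k-1} N^{k-1}/(k-1)!) where N is the nilpotent superdiagonal part.

Assembling the blocks and conjugating back gives the entries of e^{tA} as shown above.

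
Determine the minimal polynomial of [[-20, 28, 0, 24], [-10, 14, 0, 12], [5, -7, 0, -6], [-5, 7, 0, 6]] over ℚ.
m_A(x) = x^2

The characteristic polynomial factors as x^4. The minimal polynomial is ∏(x - λ)^{k_λ} where k_λ is the size of the largest Jordan block at λ.

For λ = 0: rank(A) = 1, and the largest Jordan block has size 2 (the smallest k with rank(A^k) = rank(A^(k+1))).

So m_A(x) = x^2.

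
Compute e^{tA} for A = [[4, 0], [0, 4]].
e^{tA} = [[e^{4*t}, 0], [0, e^{4*t}]]

A has Jordan form J = [[4, 0], [0, 4]] with A = PJP^{-1}, so e^{tA} = P e^{tJ} P^{-1}.

For a Jordan block J_k(λ), e^{tJ_k(λ)} = e^{λt} · (I + tN + t^2 N^2/2! + ... + t^{k-1} N^{k-1}/(k-1)!) where N is the nilpotent superdiagonal part.

Assembling the blocks and conjugating back gives the entries of e^{tA} as shown above.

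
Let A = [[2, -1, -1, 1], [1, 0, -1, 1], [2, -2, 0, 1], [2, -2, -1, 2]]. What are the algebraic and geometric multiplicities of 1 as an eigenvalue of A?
The characteristic polynomial is (x - 1)^4, so the factor x - 1 appears with exponent 4: the algebraic multiplicity is 4.

rank(A - I) = 2, so the eigenspace has dimension 4 - 2 = 2: the geometric multiplicity is 2.

Since 2 < 4, A is not diagonalizable.

algebraic multiplicity 4, geometric multiplicity 2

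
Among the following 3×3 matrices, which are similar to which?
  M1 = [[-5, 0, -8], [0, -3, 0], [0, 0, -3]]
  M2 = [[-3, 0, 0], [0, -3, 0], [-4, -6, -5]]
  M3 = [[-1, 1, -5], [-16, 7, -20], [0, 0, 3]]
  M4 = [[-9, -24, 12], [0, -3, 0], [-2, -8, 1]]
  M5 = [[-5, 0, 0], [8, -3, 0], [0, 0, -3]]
Characteristic polynomials: χ_{M1} = (x + 3)^2(x + 5), χ_{M2} = (x + 3)^2(x + 5), χ_{M3} = (x - 3)^3, χ_{M4} = (x + 3)^2(x + 5), χ_{M5} = (x + 3)^2(x + 5).

{M1, M2, M4, M5}: invariant factors x + 3, (x + 3)(x + 5).

{M3}: invariant factors x - 3, (x - 3)^2.

Matrices are similar if and only if their invariant-factor lists agree; the partition into similarity classes is {M1, M2, M4, M5}, {M3}.

2 classes: {M1, M2, M4, M5}, {M3}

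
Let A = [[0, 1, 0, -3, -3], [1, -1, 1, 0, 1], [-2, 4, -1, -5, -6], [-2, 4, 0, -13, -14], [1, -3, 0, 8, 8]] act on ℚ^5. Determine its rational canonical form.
R = [[0, 1, 0, 0, 0], [1, -2, 0, 0, 0], [0, 0, 0, 0, 3], [0, 0, 1, 0, -5], [0, 0, 0, 1, -5]]

The invariant factors of A (the non-unit diagonal entries of the Smith normal form of xI - A over ℚ[x]) are x^2 + 2x - 1, (x + 3)(x^2 + 2x - 1), each dividing the next. The characteristic polynomial is their product, (x + 3)(x^2 + 2x - 1)^2.

The rational canonical form is the block-diagonal matrix of companion matrices C(f_i):
R = [[0, 1, 0, 0, 0], [1, -2, 0, 0, 0], [0, 0, 0, 0, 3], [0, 0, 1, 0, -5], [0, 0, 0, 1, -5]].

Note the characteristic polynomial does not split into linear factors over ℚ, so A has no Jordan form over ℚ; the rational canonical form exists over any field.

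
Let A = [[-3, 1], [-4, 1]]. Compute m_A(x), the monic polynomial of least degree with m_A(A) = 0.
m_A(x) = (x + 1)^2

The characteristic polynomial factors as (x + 1)^2. The minimal polynomial is ∏(x - λ)^{k_λ} where k_λ is the size of the largest Jordan block at λ.

For λ = -1: rank(A + I) = 1, and the largest Jordan block has size 2 (the smallest k with rank((A + I)^k) = rank((A + I)^(k+1))).

So m_A(x) = (x + 1)^2.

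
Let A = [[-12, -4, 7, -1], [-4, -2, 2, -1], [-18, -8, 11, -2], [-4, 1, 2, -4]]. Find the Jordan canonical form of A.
J = [[-3, 1, 0, 0], [0, -3, 0, 0], [0, 0, -3, 0], [0, 0, 0, 2]]

The characteristic polynomial is det(xI - A) = (x - 2)(x + 3)^3, so the eigenvalues are -3 (algebraic multiplicity 3), 2 (algebraic multiplicity 1).

For λ = -3: rank(A + 3I) = 2, rank((A + 3I)^2) = 1. The eigenspace has dimension 4 - 2 = 2, so there are 2 Jordan blocks; the rank sequence gives block sizes [2, 1].

For λ = 2: algebraic multiplicity 1 gives one 1×1 block.

Assembling the blocks gives the Jordan form J above.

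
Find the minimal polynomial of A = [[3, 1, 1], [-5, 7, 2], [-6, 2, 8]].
m_A(x) = (x - 6)^3

The characteristic polynomial factors as (x - 6)^3. The minimal polynomial is ∏(x - λ)^{k_λ} where k_λ is the size of the largest Jordan block at λ.

For λ = 6: rank(A - 6I) = 2, and the largest Jordan block has size 3 (the smallest k with rank((A - 6I)^k) = rank((A - 6I)^(k+1))).

So m_A(x) = (x - 6)^3.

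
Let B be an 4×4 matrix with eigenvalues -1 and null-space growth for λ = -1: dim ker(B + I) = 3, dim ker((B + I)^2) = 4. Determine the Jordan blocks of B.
λ = -1: successive nullity increments [3, 1] count blocks of size ≥ k; block sizes are [2, 1, 1].

Jordan blocks: (-1, 2), (-1, 1), (-1, 1)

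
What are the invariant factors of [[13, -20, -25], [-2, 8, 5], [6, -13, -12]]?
The Jordan structure of A has elementary divisors (x - 3)^3. Arranging the block sizes at each eigenvalue in decreasing order and taking row products gives the invariant factors.

Invariant factors (smallest first, each dividing the next): (x - 3)^3.

Check: the last factor (x - 3)^3 is the minimal polynomial, and the product (x - 3)^3 is the characteristic polynomial.

(x - 3)^3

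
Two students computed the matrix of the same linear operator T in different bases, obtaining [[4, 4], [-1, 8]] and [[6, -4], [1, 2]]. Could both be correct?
trace(A) = 12 but trace(B) = 8. The trace is a similarity invariant, so A and B are not similar.

No.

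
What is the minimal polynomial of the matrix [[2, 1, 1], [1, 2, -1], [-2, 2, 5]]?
m_A(x) = (x - 3)^2

The characteristic polynomial factors as (x - 3)^3. The minimal polynomial is ∏(x - λ)^{k_λ} where k_λ is the size of the largest Jordan block at λ.

For λ = 3: rank(A - 3I) = 1, and the largest Jordan block has size 2 (the smallest k with rank((A - 3I)^k) = rank((A - 3I)^(k+1))).

So m_A(x) = (x - 3)^2.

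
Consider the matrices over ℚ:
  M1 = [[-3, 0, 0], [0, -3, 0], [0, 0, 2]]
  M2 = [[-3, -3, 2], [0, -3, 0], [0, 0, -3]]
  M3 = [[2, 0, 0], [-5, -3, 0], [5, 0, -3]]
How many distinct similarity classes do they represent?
2 classes: {M1, M3}, {M2}

Characteristic polynomials: χ_{M1} = (x - 2)(x + 3)^2, χ_{M2} = (x + 3)^3, χ_{M3} = (x - 2)(x + 3)^2.

{M1, M3}: invariant factors x + 3, (x - 2)(x + 3).

{M2}: invariant factors x + 3, (x + 3)^2.

Matrices are similar if and only if their invariant-factor lists agree; the partition into similarity classes is {M1, M3}, {M2}.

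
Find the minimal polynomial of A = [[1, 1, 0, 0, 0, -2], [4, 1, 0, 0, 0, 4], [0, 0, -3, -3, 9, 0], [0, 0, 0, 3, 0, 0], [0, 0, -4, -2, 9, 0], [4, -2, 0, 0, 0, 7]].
m_A(x) = (x - 3)^2

The characteristic polynomial factors as (x - 3)^6. The minimal polynomial is ∏(x - λ)^{k_λ} where k_λ is the size of the largest Jordan block at λ.

For λ = 3: rank(A - 3I) = 2, and the largest Jordan block has size 2 (the smallest k with rank((A - 3I)^k) = rank((A - 3I)^(k+1))).

So m_A(x) = (x - 3)^2.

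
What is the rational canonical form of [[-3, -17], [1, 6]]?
The invariant factors of A (the non-unit diagonal entries of the Smith normal form of xI - A over ℚ[x]) are x^2 - 3x - 1, each dividing the next. The characteristic polynomial is their product, x^2 - 3x - 1.

The rational canonical form is the block-diagonal matrix of companion matrices C(f_i):
R = [[0, 1], [1, 3]].

Note the characteristic polynomial does not split into linear factors over ℚ, so A has no Jordan form over ℚ; the rational canonical form exists over any field.

R = [[0, 1], [1, 3]]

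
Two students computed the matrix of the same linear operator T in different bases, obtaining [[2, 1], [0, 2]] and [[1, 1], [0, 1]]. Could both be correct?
No.

trace(A) = 4 but trace(B) = 2. The trace is a similarity invariant, so A and B are not similar.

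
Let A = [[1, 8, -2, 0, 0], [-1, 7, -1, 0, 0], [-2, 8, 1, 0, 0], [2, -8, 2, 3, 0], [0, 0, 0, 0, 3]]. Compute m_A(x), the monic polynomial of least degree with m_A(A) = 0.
The characteristic polynomial factors as (x - 3)^5. The minimal polynomial is ∏(x - λ)^{k_λ} where k_λ is the size of the largest Jordan block at λ.

For λ = 3: rank(A - 3I) = 1, and the largest Jordan block has size 2 (the smallest k with rank((A - 3I)^k) = rank((A - 3I)^(k+1))).

So m_A(x) = (x - 3)^2.

m_A(x) = (x - 3)^2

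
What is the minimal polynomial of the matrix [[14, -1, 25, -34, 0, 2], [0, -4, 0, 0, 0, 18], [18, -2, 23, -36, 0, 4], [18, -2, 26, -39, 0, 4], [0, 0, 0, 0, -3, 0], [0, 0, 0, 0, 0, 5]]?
The characteristic polynomial factors as (x - 5)^2(x + 3)^2(x + 4)^2. The minimal polynomial is ∏(x - λ)^{k_λ} where k_λ is the size of the largest Jordan block at λ.

For λ = -4: rank(A + 4I) = 5, and the largest Jordan block has size 2 (the smallest k with rank((A + 4I)^k) = rank((A + 4I)^(k+1))).
For λ = -3: rank(A + 3I) = 4, and the largest Jordan block has size 1 (the smallest k with rank((A + 3I)^k) = rank((A + 3I)^(k+1))).
For λ = 5: rank(A - 5I) = 4, and the largest Jordan block has size 1 (the smallest k with rank((A - 5I)^k) = rank((A - 5I)^(k+1))).

So m_A(x) = (x - 5)(x + 3)(x + 4)^2.

m_A(x) = (x - 5)(x + 3)(x + 4)^2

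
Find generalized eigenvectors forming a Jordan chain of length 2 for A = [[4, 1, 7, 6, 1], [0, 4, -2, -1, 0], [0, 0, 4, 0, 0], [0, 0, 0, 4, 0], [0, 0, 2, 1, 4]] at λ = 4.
We seek v_1 ∈ ker((A - 4I)^2) \ ker(A - 4I), then set v_{i+1} = (A - 4I) v_i.

One such chain is v_1 = [[0, 1, 0, 0, 0]]^T, v_2 = [[1, 0, 0, 0, 0]]^T. Check: (A - 4I) v_2 = [[0, 0, 0, 0, 0]]^T = 0.

v_1 = [[0, 1, 0, 0, 0]]^T, v_2 = [[1, 0, 0, 0, 0]]^T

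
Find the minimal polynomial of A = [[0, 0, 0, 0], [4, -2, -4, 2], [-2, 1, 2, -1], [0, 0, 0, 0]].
The characteristic polynomial factors as x^4. The minimal polynomial is ∏(x - λ)^{k_λ} where k_λ is the size of the largest Jordan block at λ.

For λ = 0: rank(A) = 1, and the largest Jordan block has size 2 (the smallest k with rank(A^k) = rank(A^(k+1))).

So m_A(x) = x^2.

m_A(x) = x^2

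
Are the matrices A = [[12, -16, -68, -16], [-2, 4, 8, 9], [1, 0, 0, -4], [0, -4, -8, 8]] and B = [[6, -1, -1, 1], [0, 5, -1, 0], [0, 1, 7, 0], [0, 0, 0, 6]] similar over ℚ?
Two matrices over a field are similar if and only if they have the same invariant factors.

Both A and B have characteristic polynomial (x - 6)^4 and minimal polynomial (x - 6)^2. Computing further, both have invariant factors (x - 6)^2, (x - 6)^2. Hence A and B are similar.

Yes.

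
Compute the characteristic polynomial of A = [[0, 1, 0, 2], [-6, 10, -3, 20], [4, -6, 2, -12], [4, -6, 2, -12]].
χ_A(x) = x^4

xI - A = [[x, -1, 0, -2], [6, x - 10, 3, -20], [-4, 6, x - 2, 12], [-4, 6, -2, x + 12]].

Expanding det(xI - A) along the first row:
det(xI - A) = + (x)·det([[x - 10, 3, -20], [6, x - 2, 12], [6, -2, x + 12]]) - (-1)·det([[6, 3, -20], [-4, x - 2, 12], [-4, -2, x + 12]]) + (0)·det([[6, x - 10, -20], [-4, 6, 12], [-4, 6, x + 12]]) - (-2)·det([[6, x - 10, 3], [-4, 6, x - 2], [-4, 6, -2]]).

Evaluating gives χ_A(x) = x^4.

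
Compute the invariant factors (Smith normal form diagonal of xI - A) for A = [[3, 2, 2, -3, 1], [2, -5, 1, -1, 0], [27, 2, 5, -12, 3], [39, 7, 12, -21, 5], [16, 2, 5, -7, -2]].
The Jordan structure of A has elementary divisors (x + 4)^3, (x + 4)^2. Arranging the block sizes at each eigenvalue in decreasing order and taking row products gives the invariant factors.

Invariant factors (smallest first, each dividing the next): (x + 4)^2, (x + 4)^3.

Check: the last factor (x + 4)^3 is the minimal polynomial, and the product (x + 4)^5 is the characteristic polynomial.

(x + 4)^2, (x + 4)^3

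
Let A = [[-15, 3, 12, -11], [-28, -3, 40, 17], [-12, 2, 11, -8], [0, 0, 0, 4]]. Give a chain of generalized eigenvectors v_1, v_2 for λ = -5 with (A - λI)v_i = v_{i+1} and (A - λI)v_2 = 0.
v_1 = [[0, 1, 0, 0]]^T, v_2 = [[3, 2, 2, 0]]^T

We seek v_1 ∈ ker((A + 5I)^2) \ ker(A + 5I), then set v_{i+1} = (A + 5I) v_i.

One such chain is v_1 = [[0, 1, 0, 0]]^T, v_2 = [[3, 2, 2, 0]]^T. Check: (A + 5I) v_2 = [[0, 0, 0, 0]]^T = 0.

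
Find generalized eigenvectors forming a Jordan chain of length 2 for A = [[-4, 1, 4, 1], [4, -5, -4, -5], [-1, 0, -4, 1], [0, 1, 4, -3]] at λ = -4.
v_1 = [[0, 1, 0, 0]]^T, v_2 = [[1, -1, 0, 1]]^T

We seek v_1 ∈ ker((A + 4I)^2) \ ker(A + 4I), then set v_{i+1} = (A + 4I) v_i.

One such chain is v_1 = [[0, 1, 0, 0]]^T, v_2 = [[1, -1, 0, 1]]^T. Check: (A + 4I) v_2 = [[0, 0, 0, 0]]^T = 0.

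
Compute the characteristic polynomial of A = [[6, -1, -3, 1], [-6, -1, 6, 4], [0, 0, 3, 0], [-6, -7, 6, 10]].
χ_A(x) = (x - 6)^2(x - 3)^2

xI - A = [[x - 6, 1, 3, -1], [6, x + 1, -6, -4], [0, 0, x - 3, 0], [6, 7, -6, x - 10]].

Expanding det(xI - A) along the first row:
det(xI - A) = + (x - 6)·det([[x + 1, -6, -4], [0, x - 3, 0], [7, -6, x - 10]]) - (1)·det([[6, -6, -4], [0, x - 3, 0], [6, -6, x - 10]]) + (3)·det([[6, x + 1, -4], [0, 0, 0], [6, 7, x - 10]]) - (-1)·det([[6, x + 1, -6], [0, 0, x - 3], [6, 7, -6]]).

Evaluating gives χ_A(x) = x^4 - 18x^3 + 117x^2 - 324x + 324 = (x - 6)^2(x - 3)^2.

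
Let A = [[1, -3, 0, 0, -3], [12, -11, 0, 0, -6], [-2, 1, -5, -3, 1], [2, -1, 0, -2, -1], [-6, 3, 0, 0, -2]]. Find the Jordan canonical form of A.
The characteristic polynomial is det(xI - A) = (x + 2)^2(x + 5)^3, so the eigenvalues are -5 (algebraic multiplicity 3), -2 (algebraic multiplicity 2).

For λ = -5: rank(A + 5I) = 2. The eigenspace has dimension 5 - 2 = 3, so there are 3 Jordan blocks; the rank sequence gives block sizes [1, 1, 1].

For λ = -2: rank(A + 2I) = 4, rank((A + 2I)^2) = 3. The eigenspace has dimension 5 - 4 = 1, so there is 1 Jordan block; the rank sequence gives block sizes [2].

Assembling the blocks gives the Jordan form J above.

J = [[-5, 0, 0, 0, 0], [0, -5, 0, 0, 0], [0, 0, -5, 0, 0], [0, 0, 0, -2, 1], [0, 0, 0, 0, -2]]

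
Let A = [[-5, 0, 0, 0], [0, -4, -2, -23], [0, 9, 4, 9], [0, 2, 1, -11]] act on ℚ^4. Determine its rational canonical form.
R = [[-5, 0, 0, 0], [0, 0, 0, -45], [0, 1, 0, -39], [0, 0, 1, -11]]

The invariant factors of A (the non-unit diagonal entries of the Smith normal form of xI - A over ℚ[x]) are x + 5, (x + 3)^2(x + 5), each dividing the next. The characteristic polynomial is their product, (x + 3)^2(x + 5)^2.

The rational canonical form is the block-diagonal matrix of companion matrices C(f_i):
R = [[-5, 0, 0, 0], [0, 0, 0, -45], [0, 1, 0, -39], [0, 0, 1, -11]].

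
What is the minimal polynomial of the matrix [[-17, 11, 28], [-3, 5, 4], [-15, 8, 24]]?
m_A(x) = (x - 4)^3

The characteristic polynomial factors as (x - 4)^3. The minimal polynomial is ∏(x - λ)^{k_λ} where k_λ is the size of the largest Jordan block at λ.

For λ = 4: rank(A - 4I) = 2, and the largest Jordan block has size 3 (the smallest k with rank((A - 4I)^k) = rank((A - 4I)^(k+1))).

So m_A(x) = (x - 4)^3.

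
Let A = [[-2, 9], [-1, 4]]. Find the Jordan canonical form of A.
J = [[1, 1], [0, 1]]

The characteristic polynomial is det(xI - A) = (x - 1)^2, so the eigenvalues are 1 (algebraic multiplicity 2).

For λ = 1: rank(A - I) = 1, rank((A - I)^2) = 0. The eigenspace has dimension 2 - 1 = 1, so there is 1 Jordan block; the rank sequence gives block sizes [2].

Assembling the blocks gives the Jordan form J above.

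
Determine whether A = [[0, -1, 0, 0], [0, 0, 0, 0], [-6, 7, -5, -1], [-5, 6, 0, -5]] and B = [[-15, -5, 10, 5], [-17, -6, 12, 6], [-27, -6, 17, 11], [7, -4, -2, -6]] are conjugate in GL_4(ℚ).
Both have characteristic polynomial x^2(x + 5)^2, but the minimal polynomial of A is x^2(x + 5)^2 while the minimal polynomial of B is x^2(x + 5). The minimal polynomial is a similarity invariant, so A and B are not similar.

No.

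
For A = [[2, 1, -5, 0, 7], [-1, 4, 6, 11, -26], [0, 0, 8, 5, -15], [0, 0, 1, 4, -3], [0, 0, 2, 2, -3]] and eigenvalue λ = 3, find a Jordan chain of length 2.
v_1 = [[0, 1, 0, 0, 0]]^T, v_2 = [[1, 1, 0, 0, 0]]^T

We seek v_1 ∈ ker((A - 3I)^2) \ ker(A - 3I), then set v_{i+1} = (A - 3I) v_i.

One such chain is v_1 = [[0, 1, 0, 0, 0]]^T, v_2 = [[1, 1, 0, 0, 0]]^T. Check: (A - 3I) v_2 = [[0, 0, 0, 0, 0]]^T = 0.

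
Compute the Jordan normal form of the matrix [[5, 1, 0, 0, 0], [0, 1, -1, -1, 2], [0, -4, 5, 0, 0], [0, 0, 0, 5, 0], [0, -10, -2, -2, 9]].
The characteristic polynomial is det(xI - A) = (x - 5)^5, so the eigenvalues are 5 (algebraic multiplicity 5).

For λ = 5: rank(A - 5I) = 2, rank((A - 5I)^2) = 1, rank((A - 5I)^3) = 0. The eigenspace has dimension 5 - 2 = 3, so there are 3 Jordan blocks; the rank sequence gives block sizes [3, 1, 1].

Assembling the blocks gives the Jordan form J above.

J = [[5, 1, 0, 0, 0], [0, 5, 1, 0, 0], [0, 0, 5, 0, 0], [0, 0, 0, 5, 0], [0, 0, 0, 0, 5]]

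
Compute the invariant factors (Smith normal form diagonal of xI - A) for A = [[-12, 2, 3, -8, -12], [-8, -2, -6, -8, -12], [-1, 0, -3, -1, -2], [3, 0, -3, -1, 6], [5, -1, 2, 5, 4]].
x + 4, (x + 1)^2(x + 4)^2

The Jordan structure of A has elementary divisors (x + 4)^2, (x + 4), (x + 1)^2. Arranging the block sizes at each eigenvalue in decreasing order and taking row products gives the invariant factors.

Invariant factors (smallest first, each dividing the next): x + 4, (x + 1)^2(x + 4)^2.

Check: the last factor (x + 1)^2(x + 4)^2 is the minimal polynomial, and the product (x + 1)^2(x + 4)^3 is the characteristic polynomial.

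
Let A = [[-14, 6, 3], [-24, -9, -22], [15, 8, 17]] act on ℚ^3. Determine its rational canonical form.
The invariant factors of A (the non-unit diagonal entries of the Smith normal form of xI - A over ℚ[x]) are (x + 5)(x^2 + x + 5), each dividing the next. The characteristic polynomial is their product, (x + 5)(x^2 + x + 5).

The rational canonical form is the block-diagonal matrix of companion matrices C(f_i):
R = [[0, 0, -25], [1, 0, -10], [0, 1, -6]].

Note the characteristic polynomial does not split into linear factors over ℚ, so A has no Jordan form over ℚ; the rational canonical form exists over any field.

R = [[0, 0, -25], [1, 0, -10], [0, 1, -6]]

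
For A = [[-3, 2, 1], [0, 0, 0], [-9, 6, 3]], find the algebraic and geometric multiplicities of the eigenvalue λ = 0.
The characteristic polynomial is x^3, so the factor x appears with exponent 3: the algebraic multiplicity is 3.

rank(A) = 1, so the eigenspace has dimension 3 - 1 = 2: the geometric multiplicity is 2.

Since 2 < 3, A is not diagonalizable.

algebraic multiplicity 3, geometric multiplicity 2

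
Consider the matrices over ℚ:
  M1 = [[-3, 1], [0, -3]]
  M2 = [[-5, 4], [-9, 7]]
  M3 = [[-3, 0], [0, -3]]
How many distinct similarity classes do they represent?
3 classes: {M1}, {M2}, {M3}

Characteristic polynomials: χ_{M1} = (x + 3)^2, χ_{M2} = (x - 1)^2, χ_{M3} = (x + 3)^2.

{M1}: invariant factors (x + 3)^2.

{M2}: invariant factors (x - 1)^2.

{M3}: invariant factors x + 3, x + 3.

Matrices are similar if and only if their invariant-factor lists agree; the partition into similarity classes is {M1}, {M2}, {M3}.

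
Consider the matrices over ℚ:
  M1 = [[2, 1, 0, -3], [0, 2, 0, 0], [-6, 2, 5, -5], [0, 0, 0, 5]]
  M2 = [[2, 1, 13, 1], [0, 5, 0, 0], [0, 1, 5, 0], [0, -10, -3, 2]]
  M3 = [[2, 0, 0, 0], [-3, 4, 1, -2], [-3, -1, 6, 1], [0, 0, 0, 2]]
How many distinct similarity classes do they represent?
Characteristic polynomials: χ_{M1} = (x - 5)^2(x - 2)^2, χ_{M2} = (x - 5)^2(x - 2)^2, χ_{M3} = (x - 5)^2(x - 2)^2.

{M1, M2}: invariant factors (x - 5)^2(x - 2)^2.

{M3}: invariant factors x - 2, (x - 5)^2(x - 2).

Matrices are similar if and only if their invariant-factor lists agree; the partition into similarity classes is {M1, M2}, {M3}.

2 classes: {M1, M2}, {M3}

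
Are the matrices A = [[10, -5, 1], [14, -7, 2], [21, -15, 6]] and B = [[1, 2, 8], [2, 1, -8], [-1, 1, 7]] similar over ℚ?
Yes.

Two matrices over a field are similar if and only if they have the same invariant factors.

Both A and B have characteristic polynomial (x - 3)^3 and minimal polynomial (x - 3)^2. Computing further, both have invariant factors x - 3, (x - 3)^2. Hence A and B are similar.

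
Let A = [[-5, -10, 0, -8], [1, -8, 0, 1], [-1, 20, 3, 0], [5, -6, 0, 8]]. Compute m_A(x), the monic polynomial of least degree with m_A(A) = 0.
m_A(x) = (x - 3)^2(x + 4)^2

The characteristic polynomial factors as (x - 3)^2(x + 4)^2. The minimal polynomial is ∏(x - λ)^{k_λ} where k_λ is the size of the largest Jordan block at λ.

For λ = -4: rank(A + 4I) = 3, and the largest Jordan block has size 2 (the smallest k with rank((A + 4I)^k) = rank((A + 4I)^(k+1))).
For λ = 3: rank(A - 3I) = 3, and the largest Jordan block has size 2 (the smallest k with rank((A - 3I)^k) = rank((A - 3I)^(k+1))).

So m_A(x) = (x - 3)^2(x + 4)^2.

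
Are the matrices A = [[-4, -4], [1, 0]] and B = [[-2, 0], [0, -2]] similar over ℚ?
Both have characteristic polynomial (x + 2)^2, but the minimal polynomial of A is (x + 2)^2 while the minimal polynomial of B is x + 2. The minimal polynomial is a similarity invariant, so A and B are not similar.

No.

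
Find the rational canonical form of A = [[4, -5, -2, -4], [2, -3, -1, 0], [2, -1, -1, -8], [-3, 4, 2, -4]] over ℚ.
R = [[0, 0, 0, 0], [1, 0, 0, 0], [0, 1, 0, -4], [0, 0, 1, -4]]

The invariant factors of A (the non-unit diagonal entries of the Smith normal form of xI - A over ℚ[x]) are x^2(x + 2)^2, each dividing the next. The characteristic polynomial is their product, x^2(x + 2)^2.

The rational canonical form is the block-diagonal matrix of companion matrices C(f_i):
R = [[0, 0, 0, 0], [1, 0, 0, 0], [0, 1, 0, -4], [0, 0, 1, -4]].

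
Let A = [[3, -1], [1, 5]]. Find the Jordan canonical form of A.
J = [[4, 1], [0, 4]]

The characteristic polynomial is det(xI - A) = (x - 4)^2, so the eigenvalues are 4 (algebraic multiplicity 2).

For λ = 4: rank(A - 4I) = 1, rank((A - 4I)^2) = 0. The eigenspace has dimension 2 - 1 = 1, so there is 1 Jordan block; the rank sequence gives block sizes [2].

Assembling the blocks gives the Jordan form J above.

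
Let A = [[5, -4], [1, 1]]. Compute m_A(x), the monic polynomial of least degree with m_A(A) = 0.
The characteristic polynomial factors as (x - 3)^2. The minimal polynomial is ∏(x - λ)^{k_λ} where k_λ is the size of the largest Jordan block at λ.

For λ = 3: rank(A - 3I) = 1, and the largest Jordan block has size 2 (the smallest k with rank((A - 3I)^k) = rank((A - 3I)^(k+1))).

So m_A(x) = (x - 3)^2.

m_A(x) = (x - 3)^2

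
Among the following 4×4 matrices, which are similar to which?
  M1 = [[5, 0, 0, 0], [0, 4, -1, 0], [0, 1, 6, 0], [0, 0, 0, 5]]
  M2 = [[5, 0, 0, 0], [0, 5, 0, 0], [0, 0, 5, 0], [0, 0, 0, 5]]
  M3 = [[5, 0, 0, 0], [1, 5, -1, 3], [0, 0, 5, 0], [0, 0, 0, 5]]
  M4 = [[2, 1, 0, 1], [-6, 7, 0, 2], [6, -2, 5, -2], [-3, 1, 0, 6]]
2 classes: {M1, M3, M4}, {M2}

Characteristic polynomials: χ_{M1} = (x - 5)^4, χ_{M2} = (x - 5)^4, χ_{M3} = (x - 5)^4, χ_{M4} = (x - 5)^4.

{M1, M3, M4}: invariant factors x - 5, x - 5, (x - 5)^2.

{M2}: invariant factors x - 5, x - 5, x - 5, x - 5.

Matrices are similar if and only if their invariant-factor lists agree; the partition into similarity classes is {M1, M3, M4}, {M2}.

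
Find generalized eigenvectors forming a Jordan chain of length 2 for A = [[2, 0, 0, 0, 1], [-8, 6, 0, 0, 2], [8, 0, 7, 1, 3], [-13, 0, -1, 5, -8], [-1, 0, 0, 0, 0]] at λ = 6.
We seek v_1 ∈ ker((A - 6I)^2) \ ker(A - 6I), then set v_{i+1} = (A - 6I) v_i.

One such chain is v_1 = [[0, 0, 0, 1, 0]]^T, v_2 = [[0, 0, 1, -1, 0]]^T. Check: (A - 6I) v_2 = [[0, 0, 0, 0, 0]]^T = 0.

v_1 = [[0, 0, 0, 1, 0]]^T, v_2 = [[0, 0, 1, -1, 0]]^T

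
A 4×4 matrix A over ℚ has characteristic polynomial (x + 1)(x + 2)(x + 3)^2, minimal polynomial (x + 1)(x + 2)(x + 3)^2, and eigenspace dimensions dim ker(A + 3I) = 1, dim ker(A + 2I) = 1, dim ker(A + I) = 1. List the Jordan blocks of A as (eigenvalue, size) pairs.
λ = -3: algebraic multiplicity 2 (exponent in χ_A), largest block size 2 (exponent in m_A), 1 block (geometric multiplicity). This forces block sizes [2].
λ = -2: algebraic multiplicity 1 (exponent in χ_A), largest block size 1 (exponent in m_A), 1 block (geometric multiplicity). This forces block sizes [1].
λ = -1: algebraic multiplicity 1 (exponent in χ_A), largest block size 1 (exponent in m_A), 1 block (geometric multiplicity). This forces block sizes [1].

Jordan blocks: (-3, 2), (-2, 1), (-1, 1)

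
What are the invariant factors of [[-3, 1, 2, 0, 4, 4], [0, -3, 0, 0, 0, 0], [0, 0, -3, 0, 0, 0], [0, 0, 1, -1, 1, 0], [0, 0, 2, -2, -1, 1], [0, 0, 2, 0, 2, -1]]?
x + 3, (x + 1)^3(x + 3)^2

The Jordan structure of A has elementary divisors (x + 3)^2, (x + 3), (x + 1)^3. Arranging the block sizes at each eigenvalue in decreasing order and taking row products gives the invariant factors.

Invariant factors (smallest first, each dividing the next): x + 3, (x + 1)^3(x + 3)^2.

Check: the last factor (x + 1)^3(x + 3)^2 is the minimal polynomial, and the product (x + 1)^3(x + 3)^3 is the characteristic polynomial.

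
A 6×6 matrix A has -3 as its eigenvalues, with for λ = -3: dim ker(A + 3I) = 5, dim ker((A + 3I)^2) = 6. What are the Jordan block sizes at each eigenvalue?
λ = -3: successive nullity increments [5, 1] count blocks of size ≥ k; block sizes are [2, 1, 1, 1, 1].

Jordan blocks: (-3, 2), (-3, 1), (-3, 1), (-3, 1), (-3, 1)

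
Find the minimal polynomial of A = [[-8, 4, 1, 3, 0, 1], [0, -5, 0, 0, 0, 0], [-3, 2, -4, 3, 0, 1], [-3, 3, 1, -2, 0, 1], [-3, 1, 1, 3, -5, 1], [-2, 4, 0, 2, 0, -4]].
m_A(x) = (x + 4)^2(x + 5)^2

The characteristic polynomial factors as (x + 4)^2(x + 5)^4. The minimal polynomial is ∏(x - λ)^{k_λ} where k_λ is the size of the largest Jordan block at λ.

For λ = -5: rank(A + 5I) = 3, and the largest Jordan block has size 2 (the smallest k with rank((A + 5I)^k) = rank((A + 5I)^(k+1))).
For λ = -4: rank(A + 4I) = 5, and the largest Jordan block has size 2 (the smallest k with rank((A + 4I)^k) = rank((A + 4I)^(k+1))).

So m_A(x) = (x + 4)^2(x + 5)^2.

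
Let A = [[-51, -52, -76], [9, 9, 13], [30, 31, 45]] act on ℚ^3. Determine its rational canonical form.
R = [[0, 0, -6], [1, 0, 4], [0, 1, 3]]

The invariant factors of A (the non-unit diagonal entries of the Smith normal form of xI - A over ℚ[x]) are (x - 1)(x^2 - 2x - 6), each dividing the next. The characteristic polynomial is their product, (x - 1)(x^2 - 2x - 6).

The rational canonical form is the block-diagonal matrix of companion matrices C(f_i):
R = [[0, 0, -6], [1, 0, 4], [0, 1, 3]].

Note the characteristic polynomial does not split into linear factors over ℚ, so A has no Jordan form over ℚ; the rational canonical form exists over any field.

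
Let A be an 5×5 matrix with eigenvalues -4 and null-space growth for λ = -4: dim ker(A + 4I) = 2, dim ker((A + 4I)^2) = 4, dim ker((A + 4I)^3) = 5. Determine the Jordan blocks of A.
λ = -4: successive nullity increments [2, 2, 1] count blocks of size ≥ k; block sizes are [3, 2].

Jordan blocks: (-4, 3), (-4, 2)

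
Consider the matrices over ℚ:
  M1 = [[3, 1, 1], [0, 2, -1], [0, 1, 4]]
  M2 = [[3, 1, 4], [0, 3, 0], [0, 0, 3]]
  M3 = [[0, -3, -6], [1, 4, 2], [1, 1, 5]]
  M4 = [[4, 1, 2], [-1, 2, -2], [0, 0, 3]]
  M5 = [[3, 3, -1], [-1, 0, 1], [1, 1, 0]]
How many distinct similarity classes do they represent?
Characteristic polynomials: χ_{M1} = (x - 3)^3, χ_{M2} = (x - 3)^3, χ_{M3} = (x - 3)^3, χ_{M4} = (x - 3)^3, χ_{M5} = (x - 1)^3.

{M1, M2, M3, M4}: invariant factors x - 3, (x - 3)^2.

{M5}: invariant factors (x - 1)^3.

Matrices are similar if and only if their invariant-factor lists agree; the partition into similarity classes is {M1, M2, M3, M4}, {M5}.

2 classes: {M1, M2, M3, M4}, {M5}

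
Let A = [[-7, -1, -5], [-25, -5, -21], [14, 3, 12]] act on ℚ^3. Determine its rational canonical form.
R = [[0, 0, -2], [1, 0, 1], [0, 1, 0]]

The invariant factors of A (the non-unit diagonal entries of the Smith normal form of xI - A over ℚ[x]) are x^3 - x + 2, each dividing the next. The characteristic polynomial is their product, x^3 - x + 2.

The rational canonical form is the block-diagonal matrix of companion matrices C(f_i):
R = [[0, 0, -2], [1, 0, 1], [0, 1, 0]].

Note the characteristic polynomial does not split into linear factors over ℚ, so A has no Jordan form over ℚ; the rational canonical form exists over any field.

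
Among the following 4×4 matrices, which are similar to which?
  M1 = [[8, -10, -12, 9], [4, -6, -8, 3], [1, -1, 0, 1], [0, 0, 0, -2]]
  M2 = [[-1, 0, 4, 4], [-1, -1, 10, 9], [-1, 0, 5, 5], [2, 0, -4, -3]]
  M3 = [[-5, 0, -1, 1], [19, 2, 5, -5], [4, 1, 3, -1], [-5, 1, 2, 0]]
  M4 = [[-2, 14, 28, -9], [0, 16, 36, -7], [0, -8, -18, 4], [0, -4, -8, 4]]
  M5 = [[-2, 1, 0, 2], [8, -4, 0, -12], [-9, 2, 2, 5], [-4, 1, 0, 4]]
3 classes: {M1, M3, M5}, {M2}, {M4}

Characteristic polynomials: χ_{M1} = (x - 2)^2(x + 2)^2, χ_{M2} = (x - 1)^2(x + 1)^2, χ_{M3} = (x - 2)^2(x + 2)^2, χ_{M4} = (x - 2)^2(x + 2)^2, χ_{M5} = (x - 2)^2(x + 2)^2.

{M1, M3, M5}: invariant factors (x - 2)^2(x + 2)^2.

{M2}: invariant factors x + 1, (x - 1)^2(x + 1).

{M4}: invariant factors x + 2, (x - 2)^2(x + 2).

Matrices are similar if and only if their invariant-factor lists agree; the partition into similarity classes is {M1, M3, M5}, {M2}, {M4}.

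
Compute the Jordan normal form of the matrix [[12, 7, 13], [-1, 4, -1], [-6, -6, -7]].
J = [[-1, 0, 0], [0, 5, 1], [0, 0, 5]]

The characteristic polynomial is det(xI - A) = (x - 5)^2(x + 1), so the eigenvalues are -1 (algebraic multiplicity 1), 5 (algebraic multiplicity 2).

For λ = -1: algebraic multiplicity 1 gives one 1×1 block.

For λ = 5: rank(A - 5I) = 2, rank((A - 5I)^2) = 1. The eigenspace has dimension 3 - 2 = 1, so there is 1 Jordan block; the rank sequence gives block sizes [2].

Assembling the blocks gives the Jordan form J above.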